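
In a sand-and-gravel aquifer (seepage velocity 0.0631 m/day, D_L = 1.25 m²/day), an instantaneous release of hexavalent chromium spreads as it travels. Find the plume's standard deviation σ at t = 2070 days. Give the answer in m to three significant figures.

71.9 m

Dispersive spreading gives a Gaussian with σ² = 2Dt; advection only shifts the center.
σ = √(2 × 1.25 × 2070) = 71.9 m.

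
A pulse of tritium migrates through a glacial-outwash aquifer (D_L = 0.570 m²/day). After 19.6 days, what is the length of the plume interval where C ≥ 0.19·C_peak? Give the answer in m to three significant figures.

17.2 m

The plume is Gaussian with σ = √(2Dt) = √(2 × 0.570 × 19.6) = 4.727 m.
C/C_peak = exp(−Δx²/(2σ²)) = 0.19 ⇒ Δx = σ·√(−2 ln 0.19) = 4.727 × 1.822 = 8.613 m.
Width = 2Δx = 17.2 m.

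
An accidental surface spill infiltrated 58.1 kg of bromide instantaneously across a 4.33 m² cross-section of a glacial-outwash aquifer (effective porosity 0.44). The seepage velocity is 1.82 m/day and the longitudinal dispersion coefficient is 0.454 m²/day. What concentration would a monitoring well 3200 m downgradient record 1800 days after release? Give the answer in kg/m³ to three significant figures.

0.0514 kg/m³

For an instantaneous plane source, C(x,t) = M/(n_e·A·√(4πDt)) · exp(−(x−vt)²/(4Dt)), with n_e·A the pore (flow) area.
Plume center vt = 1.82 × 1800 = 3276 m, so the well at 3200 m is 76 m upgradient of the peak.
√(4πDt) = 101.3 m, giving peak height M/(n_e·A·√(4πDt)) = 58.1/(0.44 × 4.33 × 101.3) = 0.3010 kg/m³.
(x−vt)²/(4Dt) = (-76)²/(4 × 0.454 × 1800) = 1.767; exp(−1.767) = 0.1708.
C = 0.3010 × 0.1708 = 0.0514 kg/m³.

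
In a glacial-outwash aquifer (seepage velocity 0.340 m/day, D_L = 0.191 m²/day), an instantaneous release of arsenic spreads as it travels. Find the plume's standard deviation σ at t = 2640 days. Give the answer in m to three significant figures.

31.8 m

Dispersive spreading gives a Gaussian with σ² = 2Dt; advection only shifts the center.
σ = √(2 × 0.191 × 2640) = 31.8 m.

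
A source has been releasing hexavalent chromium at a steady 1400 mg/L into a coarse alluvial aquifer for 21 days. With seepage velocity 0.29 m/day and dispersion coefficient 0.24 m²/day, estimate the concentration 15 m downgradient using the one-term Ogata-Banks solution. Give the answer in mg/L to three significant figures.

3.51 mg/L

For a continuous step input, C/C₀ ≈ ½·erfc((x−vt)/(2√(Dt))).
vt = 0.29 × 21 = 6.09 m and 2√(Dt) = 2√(0.24 × 21) = 4.490 m.
Argument (x−vt)/(2√(Dt)) = (15 − 6.09)/4.490 = 1.984; ½·erfc(1.984) = 0.002510.
C = 1400 × 0.002510 = 3.51 mg/L.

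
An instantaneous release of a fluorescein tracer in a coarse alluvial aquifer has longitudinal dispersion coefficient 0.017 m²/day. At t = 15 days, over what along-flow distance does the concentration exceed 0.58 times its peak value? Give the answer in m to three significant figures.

The plume is Gaussian with σ = √(2Dt) = √(2 × 0.017 × 15) = 0.7141 m.
C/C_peak = exp(−Δx²/(2σ²)) = 0.58 ⇒ Δx = σ·√(−2 ln 0.58) = 0.7141 × 1.044 = 0.7455 m.
Width = 2Δx = 1.49 m.

1.49 m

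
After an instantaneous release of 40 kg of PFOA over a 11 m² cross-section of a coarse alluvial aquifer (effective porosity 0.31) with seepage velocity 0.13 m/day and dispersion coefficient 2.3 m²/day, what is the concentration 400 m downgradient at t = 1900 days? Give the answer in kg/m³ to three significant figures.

0.0131 kg/m³

For an instantaneous plane source, C(x,t) = M/(n_e·A·√(4πDt)) · exp(−(x−vt)²/(4Dt)), with n_e·A the pore (flow) area.
Plume center vt = 0.13 × 1900 = 247 m, so the well at 400 m is 153 m downgradient of the peak.
√(4πDt) = 234.3 m, giving peak height M/(n_e·A·√(4πDt)) = 40/(0.31 × 11 × 234.3) = 0.05006 kg/m³.
(x−vt)²/(4Dt) = (153)²/(4 × 2.3 × 1900) = 1.339; exp(−1.339) = 0.2621.
C = 0.05006 × 0.2621 = 0.0131 kg/m³.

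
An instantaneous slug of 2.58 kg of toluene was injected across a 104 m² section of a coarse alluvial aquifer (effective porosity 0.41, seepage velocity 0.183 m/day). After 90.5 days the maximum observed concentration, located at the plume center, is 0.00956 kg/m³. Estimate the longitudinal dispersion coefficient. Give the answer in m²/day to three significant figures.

At the plume center C_max = M/(n_e·A·√(4πDt)), so D = M²/(4πt·(n_e·A·C_max)²).
n_e·A·C_max = 0.41 × 104 × 0.00956 = 0.4076 kg/m.
D = 2.58²/(4π × 90.5 × 0.4076²) = 0.0352 m²/day.

0.0352 m²/day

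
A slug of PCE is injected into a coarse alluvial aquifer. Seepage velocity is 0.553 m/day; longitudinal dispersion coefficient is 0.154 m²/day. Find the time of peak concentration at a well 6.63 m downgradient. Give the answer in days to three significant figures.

For the 1D instantaneous-source solution, setting ∂C/∂t = 0 at fixed x gives v²t² + 2Dt − x² = 0, so t = (√(D² + v²x²) − D)/v².
√(D² + v²x²) = √(0.154² + 0.553² × 6.63²) = 3.670; v² = 0.305809.
t = (3.670 − 0.154)/0.305809 = 11.5 days (vs. the pure-advection estimate x/v = 12.0 d).

11.5 days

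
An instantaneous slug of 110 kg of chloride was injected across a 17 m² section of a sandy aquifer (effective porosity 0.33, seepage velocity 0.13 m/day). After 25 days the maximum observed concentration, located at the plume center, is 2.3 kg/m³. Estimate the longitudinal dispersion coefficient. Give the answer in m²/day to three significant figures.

At the plume center C_max = M/(n_e·A·√(4πDt)), so D = M²/(4πt·(n_e·A·C_max)²).
n_e·A·C_max = 0.33 × 17 × 2.3 = 12.90 kg/m.
D = 110²/(4π × 25 × 12.90²) = 0.231 m²/day.

0.231 m²/day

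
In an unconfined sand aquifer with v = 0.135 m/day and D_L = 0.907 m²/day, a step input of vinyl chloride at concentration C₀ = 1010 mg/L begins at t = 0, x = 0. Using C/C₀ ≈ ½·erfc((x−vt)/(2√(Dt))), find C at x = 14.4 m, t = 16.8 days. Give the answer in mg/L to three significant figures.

14.1 mg/L

For a continuous step input, C/C₀ ≈ ½·erfc((x−vt)/(2√(Dt))).
vt = 0.135 × 16.8 = 2.268 m and 2√(Dt) = 2√(0.907 × 16.8) = 7.807 m.
Argument (x−vt)/(2√(Dt)) = (14.4 − 2.268)/7.807 = 1.554; ½·erfc(1.554) = 0.01399.
C = 1010 × 0.01399 = 14.1 mg/L.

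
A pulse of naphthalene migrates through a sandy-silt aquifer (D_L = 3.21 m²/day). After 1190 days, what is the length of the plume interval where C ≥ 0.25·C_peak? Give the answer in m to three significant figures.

291 m

The plume is Gaussian with σ = √(2Dt) = √(2 × 3.21 × 1190) = 87.41 m.
C/C_peak = exp(−Δx²/(2σ²)) = 0.25 ⇒ Δx = σ·√(−2 ln 0.25) = 87.41 × 1.665 = 145.5 m.
Width = 2Δx = 291 m.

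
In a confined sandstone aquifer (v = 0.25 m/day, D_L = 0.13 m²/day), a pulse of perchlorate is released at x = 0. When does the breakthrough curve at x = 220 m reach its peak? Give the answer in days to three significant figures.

For the 1D instantaneous-source solution, setting ∂C/∂t = 0 at fixed x gives v²t² + 2Dt − x² = 0, so t = (√(D² + v²x²) − D)/v².
√(D² + v²x²) = √(0.13² + 0.25² × 220²) = 55.00; v² = 0.0625.
t = (55.00 − 0.13)/0.0625 = 878 days (vs. the pure-advection estimate x/v = 880 d).

878 days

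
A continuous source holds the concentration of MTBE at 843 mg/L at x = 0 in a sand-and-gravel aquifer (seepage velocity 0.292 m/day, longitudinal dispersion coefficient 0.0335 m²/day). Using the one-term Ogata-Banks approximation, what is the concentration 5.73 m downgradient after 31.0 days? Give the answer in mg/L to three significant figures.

For a continuous step input, C/C₀ ≈ ½·erfc((x−vt)/(2√(Dt))).
vt = 0.292 × 31.0 = 9.052 m and 2√(Dt) = 2√(0.0335 × 31.0) = 2.038 m.
Argument (x−vt)/(2√(Dt)) = (5.73 − 9.052)/2.038 = -1.630; ½·erfc(-1.630) = 0.9894.
C = 843 × 0.9894 = 834 mg/L.

834 mg/L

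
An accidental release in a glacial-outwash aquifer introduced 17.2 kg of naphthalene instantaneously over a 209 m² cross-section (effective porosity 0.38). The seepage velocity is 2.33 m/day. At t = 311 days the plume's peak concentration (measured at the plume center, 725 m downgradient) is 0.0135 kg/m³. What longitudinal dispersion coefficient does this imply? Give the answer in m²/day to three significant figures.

At the plume center C_max = M/(n_e·A·√(4πDt)), so D = M²/(4πt·(n_e·A·C_max)²).
n_e·A·C_max = 0.38 × 209 × 0.0135 = 1.072 kg/m.
D = 17.2²/(4π × 311 × 1.072²) = 0.0659 m²/day.

0.0659 m²/day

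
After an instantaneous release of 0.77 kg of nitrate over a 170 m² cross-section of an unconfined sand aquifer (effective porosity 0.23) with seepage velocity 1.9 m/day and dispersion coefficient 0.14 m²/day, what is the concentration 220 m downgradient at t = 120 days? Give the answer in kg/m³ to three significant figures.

For an instantaneous plane source, C(x,t) = M/(n_e·A·√(4πDt)) · exp(−(x−vt)²/(4Dt)), with n_e·A the pore (flow) area.
Plume center vt = 1.9 × 120 = 228 m, so the well at 220 m is 8 m upgradient of the peak.
√(4πDt) = 14.53 m, giving peak height M/(n_e·A·√(4πDt)) = 0.77/(0.23 × 170 × 14.53) = 0.001355 kg/m³.
(x−vt)²/(4Dt) = (-8)²/(4 × 0.14 × 120) = 0.9524; exp(−0.9524) = 0.3858.
C = 0.001355 × 0.3858 = 0.000523 kg/m³.

0.000523 kg/m³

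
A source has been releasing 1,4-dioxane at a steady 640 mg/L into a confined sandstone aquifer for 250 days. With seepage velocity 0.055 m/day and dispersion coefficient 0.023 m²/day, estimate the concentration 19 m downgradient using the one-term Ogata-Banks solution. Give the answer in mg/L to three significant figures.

38.9 mg/L

For a continuous step input, C/C₀ ≈ ½·erfc((x−vt)/(2√(Dt))).
vt = 0.055 × 250 = 13.75 m and 2√(Dt) = 2√(0.023 × 250) = 4.796 m.
Argument (x−vt)/(2√(Dt)) = (19 − 13.75)/4.796 = 1.095; ½·erfc(1.095) = 0.06074.
C = 640 × 0.06074 = 38.9 mg/L.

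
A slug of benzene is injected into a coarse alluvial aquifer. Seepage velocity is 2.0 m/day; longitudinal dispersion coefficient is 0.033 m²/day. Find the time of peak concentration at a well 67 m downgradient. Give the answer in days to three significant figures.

33.5 days

For the 1D instantaneous-source solution, setting ∂C/∂t = 0 at fixed x gives v²t² + 2Dt − x² = 0, so t = (√(D² + v²x²) − D)/v².
√(D² + v²x²) = √(0.033² + 2.0² × 67²) = 134.0; v² = 4.
t = (134.0 − 0.033)/4 = 33.5 days (vs. the pure-advection estimate x/v = 33.5 d).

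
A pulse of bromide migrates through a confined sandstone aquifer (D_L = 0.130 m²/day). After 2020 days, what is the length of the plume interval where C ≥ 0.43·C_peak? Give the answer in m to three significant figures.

59.5 m

The plume is Gaussian with σ = √(2Dt) = √(2 × 0.130 × 2020) = 22.92 m.
C/C_peak = exp(−Δx²/(2σ²)) = 0.43 ⇒ Δx = σ·√(−2 ln 0.43) = 22.92 × 1.299 = 29.77 m.
Width = 2Δx = 59.5 m.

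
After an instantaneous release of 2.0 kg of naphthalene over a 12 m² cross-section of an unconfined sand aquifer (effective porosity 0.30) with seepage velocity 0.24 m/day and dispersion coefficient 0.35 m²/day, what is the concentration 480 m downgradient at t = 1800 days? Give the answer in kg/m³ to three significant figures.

For an instantaneous plane source, C(x,t) = M/(n_e·A·√(4πDt)) · exp(−(x−vt)²/(4Dt)), with n_e·A the pore (flow) area.
Plume center vt = 0.24 × 1800 = 432 m, so the well at 480 m is 48 m downgradient of the peak.
√(4πDt) = 88.98 m, giving peak height M/(n_e·A·√(4πDt)) = 2.0/(0.30 × 12 × 88.98) = 0.006244 kg/m³.
(x−vt)²/(4Dt) = (48)²/(4 × 0.35 × 1800) = 0.9143; exp(−0.9143) = 0.4008.
C = 0.006244 × 0.4008 = 0.00250 kg/m³.

0.00250 kg/m³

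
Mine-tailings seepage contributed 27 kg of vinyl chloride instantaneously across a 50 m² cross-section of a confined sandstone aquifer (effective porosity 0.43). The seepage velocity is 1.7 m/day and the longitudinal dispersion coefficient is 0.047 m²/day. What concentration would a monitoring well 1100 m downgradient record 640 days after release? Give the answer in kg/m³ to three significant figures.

For an instantaneous plane source, C(x,t) = M/(n_e·A·√(4πDt)) · exp(−(x−vt)²/(4Dt)), with n_e·A the pore (flow) area.
Plume center vt = 1.7 × 640 = 1088 m, so the well at 1100 m is 12 m downgradient of the peak.
√(4πDt) = 19.44 m, giving peak height M/(n_e·A·√(4πDt)) = 27/(0.43 × 50 × 19.44) = 0.06460 kg/m³.
(x−vt)²/(4Dt) = (12)²/(4 × 0.047 × 640) = 1.197; exp(−1.197) = 0.3021.
C = 0.06460 × 0.3021 = 0.0195 kg/m³.

0.0195 kg/m³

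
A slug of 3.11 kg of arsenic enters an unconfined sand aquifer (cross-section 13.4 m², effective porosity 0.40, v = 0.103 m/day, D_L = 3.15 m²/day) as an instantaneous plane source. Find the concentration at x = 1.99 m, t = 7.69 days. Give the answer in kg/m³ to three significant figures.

For an instantaneous plane source, C(x,t) = M/(n_e·A·√(4πDt)) · exp(−(x−vt)²/(4Dt)), with n_e·A the pore (flow) area.
Plume center vt = 0.103 × 7.69 = 0.79207 m, so the well at 1.99 m is 1.19793 m downgradient of the peak.
√(4πDt) = 17.45 m, giving peak height M/(n_e·A·√(4πDt)) = 3.11/(0.40 × 13.4 × 17.45) = 0.03325 kg/m³.
(x−vt)²/(4Dt) = (1.19793)²/(4 × 3.15 × 7.69) = 0.01481; exp(−0.01481) = 0.9853.
C = 0.03325 × 0.9853 = 0.0328 kg/m³.

0.0328 kg/m³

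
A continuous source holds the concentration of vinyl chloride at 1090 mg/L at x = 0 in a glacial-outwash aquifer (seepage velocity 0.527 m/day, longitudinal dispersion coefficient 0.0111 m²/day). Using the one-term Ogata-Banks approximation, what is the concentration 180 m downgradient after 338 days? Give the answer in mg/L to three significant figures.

269 mg/L

For a continuous step input, C/C₀ ≈ ½·erfc((x−vt)/(2√(Dt))).
vt = 0.527 × 338 = 178.126 m and 2√(Dt) = 2√(0.0111 × 338) = 3.874 m.
Argument (x−vt)/(2√(Dt)) = (180 − 178.126)/3.874 = 0.4837; ½·erfc(0.4837) = 0.2470.
C = 1090 × 0.2470 = 269 mg/L.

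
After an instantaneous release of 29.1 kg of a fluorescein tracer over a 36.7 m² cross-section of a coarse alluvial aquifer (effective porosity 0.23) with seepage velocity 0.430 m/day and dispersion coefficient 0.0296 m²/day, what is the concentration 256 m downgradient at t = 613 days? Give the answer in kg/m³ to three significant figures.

0.103 kg/m³

For an instantaneous plane source, C(x,t) = M/(n_e·A·√(4πDt)) · exp(−(x−vt)²/(4Dt)), with n_e·A the pore (flow) area.
Plume center vt = 0.430 × 613 = 263.59 m, so the well at 256 m is 7.59 m upgradient of the peak.
√(4πDt) = 15.10 m, giving peak height M/(n_e·A·√(4πDt)) = 29.1/(0.23 × 36.7 × 15.10) = 0.2283 kg/m³.
(x−vt)²/(4Dt) = (-7.59)²/(4 × 0.0296 × 613) = 0.7937; exp(−0.7937) = 0.4522.
C = 0.2283 × 0.4522 = 0.103 kg/m³.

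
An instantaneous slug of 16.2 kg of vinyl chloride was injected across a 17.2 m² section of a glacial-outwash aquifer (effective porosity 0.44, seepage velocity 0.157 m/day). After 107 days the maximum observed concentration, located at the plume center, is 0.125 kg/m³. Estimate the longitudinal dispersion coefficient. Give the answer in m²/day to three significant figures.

0.218 m²/day

At the plume center C_max = M/(n_e·A·√(4πDt)), so D = M²/(4πt·(n_e·A·C_max)²).
n_e·A·C_max = 0.44 × 17.2 × 0.125 = 0.9460 kg/m.
D = 16.2²/(4π × 107 × 0.9460²) = 0.218 m²/day.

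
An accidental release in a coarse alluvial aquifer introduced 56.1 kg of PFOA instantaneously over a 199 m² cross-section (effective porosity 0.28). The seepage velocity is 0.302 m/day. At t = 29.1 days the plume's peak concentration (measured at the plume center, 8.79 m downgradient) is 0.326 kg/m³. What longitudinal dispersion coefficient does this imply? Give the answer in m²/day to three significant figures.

At the plume center C_max = M/(n_e·A·√(4πDt)), so D = M²/(4πt·(n_e·A·C_max)²).
n_e·A·C_max = 0.28 × 199 × 0.326 = 18.16 kg/m.
D = 56.1²/(4π × 29.1 × 18.16²) = 0.0261 m²/day.

0.0261 m²/day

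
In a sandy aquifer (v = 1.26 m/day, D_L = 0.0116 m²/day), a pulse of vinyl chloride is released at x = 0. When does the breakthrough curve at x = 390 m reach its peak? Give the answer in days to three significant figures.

For the 1D instantaneous-source solution, setting ∂C/∂t = 0 at fixed x gives v²t² + 2Dt − x² = 0, so t = (√(D² + v²x²) − D)/v².
√(D² + v²x²) = √(0.0116² + 1.26² × 390²) = 491.4; v² = 1.5876.
t = (491.4 − 0.0116)/1.5876 = 310 days (vs. the pure-advection estimate x/v = 310 d).

310 days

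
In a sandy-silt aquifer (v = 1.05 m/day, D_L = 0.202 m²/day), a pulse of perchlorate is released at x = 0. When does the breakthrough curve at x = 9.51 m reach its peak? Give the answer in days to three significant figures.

8.88 days

For the 1D instantaneous-source solution, setting ∂C/∂t = 0 at fixed x gives v²t² + 2Dt − x² = 0, so t = (√(D² + v²x²) − D)/v².
√(D² + v²x²) = √(0.202² + 1.05² × 9.51²) = 9.988; v² = 1.1025.
t = (9.988 − 0.202)/1.1025 = 8.88 days (vs. the pure-advection estimate x/v = 9.06 d).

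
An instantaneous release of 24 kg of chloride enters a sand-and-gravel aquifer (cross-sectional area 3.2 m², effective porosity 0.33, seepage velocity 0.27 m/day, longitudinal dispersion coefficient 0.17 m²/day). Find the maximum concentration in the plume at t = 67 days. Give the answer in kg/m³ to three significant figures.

The peak of an instantaneous 1D plume sits at x = vt; there the Gaussian factor is 1 and C_max = M/(n_e·A·√(4πDt)), where n_e·A is the pore area the mass is dissolved in.
√(4πDt) = √(4π × 0.17 × 67) = 11.96 m, so C_max = 24/(0.33 × 3.2 × 11.96) = 1.90 kg/m³.

1.90 kg/m³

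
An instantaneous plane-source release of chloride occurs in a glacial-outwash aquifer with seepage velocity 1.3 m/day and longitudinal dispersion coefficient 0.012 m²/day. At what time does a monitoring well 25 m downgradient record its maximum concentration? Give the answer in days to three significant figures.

For the 1D instantaneous-source solution, setting ∂C/∂t = 0 at fixed x gives v²t² + 2Dt − x² = 0, so t = (√(D² + v²x²) − D)/v².
√(D² + v²x²) = √(0.012² + 1.3² × 25²) = 32.50; v² = 1.69.
t = (32.50 − 0.012)/1.69 = 19.2 days (vs. the pure-advection estimate x/v = 19.2 d).

19.2 days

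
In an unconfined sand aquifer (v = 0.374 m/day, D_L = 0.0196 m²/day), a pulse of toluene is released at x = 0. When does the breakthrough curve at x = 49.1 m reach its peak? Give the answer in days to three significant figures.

For the 1D instantaneous-source solution, setting ∂C/∂t = 0 at fixed x gives v²t² + 2Dt − x² = 0, so t = (√(D² + v²x²) − D)/v².
√(D² + v²x²) = √(0.0196² + 0.374² × 49.1²) = 18.36; v² = 0.139876.
t = (18.36 − 0.0196)/0.139876 = 131 days (vs. the pure-advection estimate x/v = 131 d).

131 days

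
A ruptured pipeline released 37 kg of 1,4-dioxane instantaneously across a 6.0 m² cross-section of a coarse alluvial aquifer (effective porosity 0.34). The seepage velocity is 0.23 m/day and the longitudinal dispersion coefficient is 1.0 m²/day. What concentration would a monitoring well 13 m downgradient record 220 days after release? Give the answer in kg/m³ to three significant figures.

0.0692 kg/m³

For an instantaneous plane source, C(x,t) = M/(n_e·A·√(4πDt)) · exp(−(x−vt)²/(4Dt)), with n_e·A the pore (flow) area.
Plume center vt = 0.23 × 220 = 50.6 m, so the well at 13 m is 37.6 m upgradient of the peak.
√(4πDt) = 52.58 m, giving peak height M/(n_e·A·√(4πDt)) = 37/(0.34 × 6.0 × 52.58) = 0.3449 kg/m³.
(x−vt)²/(4Dt) = (-37.6)²/(4 × 1.0 × 220) = 1.607; exp(−1.607) = 0.2005.
C = 0.3449 × 0.2005 = 0.0692 kg/m³.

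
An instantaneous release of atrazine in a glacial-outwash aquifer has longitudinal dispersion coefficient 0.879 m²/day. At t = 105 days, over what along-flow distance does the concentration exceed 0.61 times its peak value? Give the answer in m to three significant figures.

The plume is Gaussian with σ = √(2Dt) = √(2 × 0.879 × 105) = 13.59 m.
C/C_peak = exp(−Δx²/(2σ²)) = 0.61 ⇒ Δx = σ·√(−2 ln 0.61) = 13.59 × 0.9943 = 13.51 m.
Width = 2Δx = 27.0 m.

27.0 m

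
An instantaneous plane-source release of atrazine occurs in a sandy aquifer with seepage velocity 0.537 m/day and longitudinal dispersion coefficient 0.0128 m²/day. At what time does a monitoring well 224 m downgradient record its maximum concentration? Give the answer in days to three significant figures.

417 days

For the 1D instantaneous-source solution, setting ∂C/∂t = 0 at fixed x gives v²t² + 2Dt − x² = 0, so t = (√(D² + v²x²) − D)/v².
√(D² + v²x²) = √(0.0128² + 0.537² × 224²) = 120.3; v² = 0.288369.
t = (120.3 − 0.0128)/0.288369 = 417 days (vs. the pure-advection estimate x/v = 417 d).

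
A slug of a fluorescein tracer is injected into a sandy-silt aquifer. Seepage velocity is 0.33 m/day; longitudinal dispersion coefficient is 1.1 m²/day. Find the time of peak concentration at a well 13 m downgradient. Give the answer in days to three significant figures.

For the 1D instantaneous-source solution, setting ∂C/∂t = 0 at fixed x gives v²t² + 2Dt − x² = 0, so t = (√(D² + v²x²) − D)/v².
√(D² + v²x²) = √(1.1² + 0.33² × 13²) = 4.429; v² = 0.1089.
t = (4.429 − 1.1)/0.1089 = 30.6 days (vs. the pure-advection estimate x/v = 39.4 d).

30.6 days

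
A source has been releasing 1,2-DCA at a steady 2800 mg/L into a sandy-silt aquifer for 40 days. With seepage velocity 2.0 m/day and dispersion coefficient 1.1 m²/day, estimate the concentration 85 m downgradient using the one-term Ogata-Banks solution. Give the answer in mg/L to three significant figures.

832 mg/L

For a continuous step input, C/C₀ ≈ ½·erfc((x−vt)/(2√(Dt))).
vt = 2.0 × 40 = 80 m and 2√(Dt) = 2√(1.1 × 40) = 13.27 m.
Argument (x−vt)/(2√(Dt)) = (85 − 80)/13.27 = 0.3768; ½·erfc(0.3768) = 0.2971.
C = 2800 × 0.2971 = 832 mg/L.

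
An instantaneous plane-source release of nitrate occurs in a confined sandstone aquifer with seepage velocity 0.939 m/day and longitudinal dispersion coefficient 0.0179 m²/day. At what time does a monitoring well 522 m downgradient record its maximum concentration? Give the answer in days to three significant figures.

For the 1D instantaneous-source solution, setting ∂C/∂t = 0 at fixed x gives v²t² + 2Dt − x² = 0, so t = (√(D² + v²x²) − D)/v².
√(D² + v²x²) = √(0.0179² + 0.939² × 522²) = 490.2; v² = 0.881721.
t = (490.2 − 0.0179)/0.881721 = 556 days (vs. the pure-advection estimate x/v = 556 d).

556 days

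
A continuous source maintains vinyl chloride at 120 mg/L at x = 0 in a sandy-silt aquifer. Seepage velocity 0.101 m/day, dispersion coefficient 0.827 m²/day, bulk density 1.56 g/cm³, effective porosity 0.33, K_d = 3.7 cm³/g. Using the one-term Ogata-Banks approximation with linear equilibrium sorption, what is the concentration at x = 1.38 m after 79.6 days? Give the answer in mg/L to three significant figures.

43.4 mg/L

Retardation factor R = 1 + ρ_b·K_d/n = 1 + 1.56 × 3.7/0.33 = 18.49.
Sorption retards both mechanisms: v_R = v/R = 0.005462 m/day, D_R = D/R = 0.04473 m²/day.
v_R·t = 0.005462 × 79.6 = 0.4347752 m; 2√(D_R t) = 3.774 m; argument = (1.38 − 0.4347752)/3.774 = 0.2505.
C = C₀ × ½·erfc(0.2505) = 120 × 0.3616 = 43.4 mg/L.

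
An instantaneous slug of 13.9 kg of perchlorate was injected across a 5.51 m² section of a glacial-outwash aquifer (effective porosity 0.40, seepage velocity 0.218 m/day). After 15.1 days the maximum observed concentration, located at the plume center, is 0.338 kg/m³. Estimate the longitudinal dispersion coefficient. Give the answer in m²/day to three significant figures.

1.83 m²/day

At the plume center C_max = M/(n_e·A·√(4πDt)), so D = M²/(4πt·(n_e·A·C_max)²).
n_e·A·C_max = 0.40 × 5.51 × 0.338 = 0.7450 kg/m.
D = 13.9²/(4π × 15.1 × 0.7450²) = 1.83 m²/day.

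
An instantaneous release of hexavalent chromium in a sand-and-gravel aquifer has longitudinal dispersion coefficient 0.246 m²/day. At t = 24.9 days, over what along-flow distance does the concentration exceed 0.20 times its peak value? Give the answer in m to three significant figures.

The plume is Gaussian with σ = √(2Dt) = √(2 × 0.246 × 24.9) = 3.500 m.
C/C_peak = exp(−Δx²/(2σ²)) = 0.20 ⇒ Δx = σ·√(−2 ln 0.20) = 3.500 × 1.794 = 6.279 m.
Width = 2Δx = 12.6 m.

12.6 m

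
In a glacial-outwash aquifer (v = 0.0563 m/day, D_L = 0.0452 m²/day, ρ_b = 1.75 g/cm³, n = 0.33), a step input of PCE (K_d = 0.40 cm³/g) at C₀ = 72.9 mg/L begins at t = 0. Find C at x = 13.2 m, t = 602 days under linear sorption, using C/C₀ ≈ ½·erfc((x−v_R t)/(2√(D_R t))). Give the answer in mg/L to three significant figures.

21.0 mg/L

Retardation factor R = 1 + ρ_b·K_d/n = 1 + 1.75 × 0.40/0.33 = 3.121.
Sorption retards both mechanisms: v_R = v/R = 0.01804 m/day, D_R = D/R = 0.01448 m²/day.
v_R·t = 0.01804 × 602 = 10.86008 m; 2√(D_R t) = 5.905 m; argument = (13.2 − 10.86008)/5.905 = 0.3963.
C = C₀ × ½·erfc(0.3963) = 72.9 × 0.2876 = 21.0 mg/L.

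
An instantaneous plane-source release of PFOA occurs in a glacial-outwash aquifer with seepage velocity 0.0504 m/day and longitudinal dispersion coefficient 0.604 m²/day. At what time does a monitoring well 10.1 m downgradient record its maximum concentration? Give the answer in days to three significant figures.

For the 1D instantaneous-source solution, setting ∂C/∂t = 0 at fixed x gives v²t² + 2Dt − x² = 0, so t = (√(D² + v²x²) − D)/v².
√(D² + v²x²) = √(0.604² + 0.0504² × 10.1²) = 0.7899; v² = 0.00254016.
t = (0.7899 − 0.604)/0.00254016 = 73.2 days (vs. the pure-advection estimate x/v = 200 d).

73.2 days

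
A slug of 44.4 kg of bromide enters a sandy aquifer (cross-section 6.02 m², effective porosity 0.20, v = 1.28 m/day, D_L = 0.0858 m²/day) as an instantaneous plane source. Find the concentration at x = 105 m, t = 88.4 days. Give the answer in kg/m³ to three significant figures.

For an instantaneous plane source, C(x,t) = M/(n_e·A·√(4πDt)) · exp(−(x−vt)²/(4Dt)), with n_e·A the pore (flow) area.
Plume center vt = 1.28 × 88.4 = 113.152 m, so the well at 105 m is 8.152 m upgradient of the peak.
√(4πDt) = 9.763 m, giving peak height M/(n_e·A·√(4πDt)) = 44.4/(0.20 × 6.02 × 9.763) = 3.777 kg/m³.
(x−vt)²/(4Dt) = (-8.152)²/(4 × 0.0858 × 88.4) = 2.190; exp(−2.190) = 0.1119.
C = 3.777 × 0.1119 = 0.423 kg/m³.

0.423 kg/m³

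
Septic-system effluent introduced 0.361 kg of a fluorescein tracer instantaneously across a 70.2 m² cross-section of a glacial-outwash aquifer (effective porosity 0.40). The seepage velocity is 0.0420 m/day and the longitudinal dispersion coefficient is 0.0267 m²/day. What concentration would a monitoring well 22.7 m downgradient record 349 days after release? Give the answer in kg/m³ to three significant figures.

0.000210 kg/m³

For an instantaneous plane source, C(x,t) = M/(n_e·A·√(4πDt)) · exp(−(x−vt)²/(4Dt)), with n_e·A the pore (flow) area.
Plume center vt = 0.0420 × 349 = 14.658 m, so the well at 22.7 m is 8.042 m downgradient of the peak.
√(4πDt) = 10.82 m, giving peak height M/(n_e·A·√(4πDt)) = 0.361/(0.40 × 70.2 × 10.82) = 0.001188 kg/m³.
(x−vt)²/(4Dt) = (8.042)²/(4 × 0.0267 × 349) = 1.735; exp(−1.735) = 0.1764.
C = 0.001188 × 0.1764 = 0.000210 kg/m³.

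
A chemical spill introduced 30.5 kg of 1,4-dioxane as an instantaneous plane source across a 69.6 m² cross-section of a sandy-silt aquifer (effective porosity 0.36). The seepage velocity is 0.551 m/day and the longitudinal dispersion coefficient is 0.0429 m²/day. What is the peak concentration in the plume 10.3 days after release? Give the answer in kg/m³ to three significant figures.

0.517 kg/m³

The peak of an instantaneous 1D plume sits at x = vt; there the Gaussian factor is 1 and C_max = M/(n_e·A·√(4πDt)), where n_e·A is the pore area the mass is dissolved in.
√(4πDt) = √(4π × 0.0429 × 10.3) = 2.356 m, so C_max = 30.5/(0.36 × 69.6 × 2.356) = 0.517 kg/m³.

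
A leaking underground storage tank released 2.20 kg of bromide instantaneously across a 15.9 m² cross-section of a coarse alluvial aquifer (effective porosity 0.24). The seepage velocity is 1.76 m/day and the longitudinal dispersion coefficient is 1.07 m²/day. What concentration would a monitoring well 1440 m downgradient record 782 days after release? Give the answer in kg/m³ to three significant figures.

For an instantaneous plane source, C(x,t) = M/(n_e·A·√(4πDt)) · exp(−(x−vt)²/(4Dt)), with n_e·A the pore (flow) area.
Plume center vt = 1.76 × 782 = 1376.32 m, so the well at 1440 m is 63.68 m downgradient of the peak.
√(4πDt) = 102.5 m, giving peak height M/(n_e·A·√(4πDt)) = 2.20/(0.24 × 15.9 × 102.5) = 0.005625 kg/m³.
(x−vt)²/(4Dt) = (63.68)²/(4 × 1.07 × 782) = 1.212; exp(−1.212) = 0.2976.
C = 0.005625 × 0.2976 = 0.00167 kg/m³.

0.00167 kg/m³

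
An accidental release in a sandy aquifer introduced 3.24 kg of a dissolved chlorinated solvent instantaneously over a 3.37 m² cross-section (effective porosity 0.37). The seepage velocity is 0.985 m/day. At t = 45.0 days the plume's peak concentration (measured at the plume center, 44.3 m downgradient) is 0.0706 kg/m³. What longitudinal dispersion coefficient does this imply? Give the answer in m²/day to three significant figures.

At the plume center C_max = M/(n_e·A·√(4πDt)), so D = M²/(4πt·(n_e·A·C_max)²).
n_e·A·C_max = 0.37 × 3.37 × 0.0706 = 0.08803 kg/m.
D = 3.24²/(4π × 45.0 × 0.08803²) = 2.40 m²/day.

2.40 m²/day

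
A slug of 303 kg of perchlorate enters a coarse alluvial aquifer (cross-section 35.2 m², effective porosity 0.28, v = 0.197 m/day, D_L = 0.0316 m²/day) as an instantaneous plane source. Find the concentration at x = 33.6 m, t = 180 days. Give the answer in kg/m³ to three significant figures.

3.12 kg/m³

For an instantaneous plane source, C(x,t) = M/(n_e·A·√(4πDt)) · exp(−(x−vt)²/(4Dt)), with n_e·A the pore (flow) area.
Plume center vt = 0.197 × 180 = 35.46 m, so the well at 33.6 m is 1.86 m upgradient of the peak.
√(4πDt) = 8.454 m, giving peak height M/(n_e·A·√(4πDt)) = 303/(0.28 × 35.2 × 8.454) = 3.636 kg/m³.
(x−vt)²/(4Dt) = (-1.86)²/(4 × 0.0316 × 180) = 0.1521; exp(−0.1521) = 0.8589.
C = 3.636 × 0.8589 = 3.12 kg/m³.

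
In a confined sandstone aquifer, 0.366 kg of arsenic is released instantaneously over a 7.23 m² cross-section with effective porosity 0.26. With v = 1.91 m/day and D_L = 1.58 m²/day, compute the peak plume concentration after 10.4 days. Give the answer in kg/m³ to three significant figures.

The peak of an instantaneous 1D plume sits at x = vt; there the Gaussian factor is 1 and C_max = M/(n_e·A·√(4πDt)), where n_e·A is the pore area the mass is dissolved in.
√(4πDt) = √(4π × 1.58 × 10.4) = 14.37 m, so C_max = 0.366/(0.26 × 7.23 × 14.37) = 0.0135 kg/m³.

0.0135 kg/m³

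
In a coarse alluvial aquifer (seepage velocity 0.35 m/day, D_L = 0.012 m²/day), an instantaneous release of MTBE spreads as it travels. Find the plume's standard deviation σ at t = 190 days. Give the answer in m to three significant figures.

Dispersive spreading gives a Gaussian with σ² = 2Dt; advection only shifts the center.
σ = √(2 × 0.012 × 190) = 2.14 m.

2.14 m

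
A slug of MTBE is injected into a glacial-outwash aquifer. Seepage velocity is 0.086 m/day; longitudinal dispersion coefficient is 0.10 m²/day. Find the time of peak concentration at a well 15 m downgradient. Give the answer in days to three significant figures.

161 days

For the 1D instantaneous-source solution, setting ∂C/∂t = 0 at fixed x gives v²t² + 2Dt − x² = 0, so t = (√(D² + v²x²) − D)/v².
√(D² + v²x²) = √(0.10² + 0.086² × 15²) = 1.294; v² = 0.007396.
t = (1.294 − 0.10)/0.007396 = 161 days (vs. the pure-advection estimate x/v = 174 d).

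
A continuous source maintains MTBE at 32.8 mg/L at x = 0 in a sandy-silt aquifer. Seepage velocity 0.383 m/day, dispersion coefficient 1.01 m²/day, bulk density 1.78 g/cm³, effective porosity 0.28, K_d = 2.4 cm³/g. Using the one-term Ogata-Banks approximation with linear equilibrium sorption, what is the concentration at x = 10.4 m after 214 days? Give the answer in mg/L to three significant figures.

Retardation factor R = 1 + ρ_b·K_d/n = 1 + 1.78 × 2.4/0.28 = 16.26.
Sorption retards both mechanisms: v_R = v/R = 0.02355 m/day, D_R = D/R = 0.06212 m²/day.
v_R·t = 0.02355 × 214 = 5.0397 m; 2√(D_R t) = 7.292 m; argument = (10.4 − 5.0397)/7.292 = 0.7351.
C = C₀ × ½·erfc(0.7351) = 32.8 × 0.1493 = 4.90 mg/L.

4.90 mg/L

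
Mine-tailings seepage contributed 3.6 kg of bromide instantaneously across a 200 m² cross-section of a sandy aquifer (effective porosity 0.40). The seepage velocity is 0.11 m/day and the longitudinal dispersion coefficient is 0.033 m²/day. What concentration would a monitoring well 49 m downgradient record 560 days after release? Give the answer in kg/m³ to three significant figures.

0.000345 kg/m³

For an instantaneous plane source, C(x,t) = M/(n_e·A·√(4πDt)) · exp(−(x−vt)²/(4Dt)), with n_e·A the pore (flow) area.
Plume center vt = 0.11 × 560 = 61.6 m, so the well at 49 m is 12.6 m upgradient of the peak.
√(4πDt) = 15.24 m, giving peak height M/(n_e·A·√(4πDt)) = 3.6/(0.40 × 200 × 15.24) = 0.002953 kg/m³.
(x−vt)²/(4Dt) = (-12.6)²/(4 × 0.033 × 560) = 2.148; exp(−2.148) = 0.1167.
C = 0.002953 × 0.1167 = 0.000345 kg/m³.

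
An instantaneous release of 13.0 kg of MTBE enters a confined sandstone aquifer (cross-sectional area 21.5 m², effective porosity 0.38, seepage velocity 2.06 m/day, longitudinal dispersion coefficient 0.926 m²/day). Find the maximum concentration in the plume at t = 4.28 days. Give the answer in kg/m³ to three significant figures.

The peak of an instantaneous 1D plume sits at x = vt; there the Gaussian factor is 1 and C_max = M/(n_e·A·√(4πDt)), where n_e·A is the pore area the mass is dissolved in.
√(4πDt) = √(4π × 0.926 × 4.28) = 7.057 m, so C_max = 13.0/(0.38 × 21.5 × 7.057) = 0.225 kg/m³.

0.225 kg/m³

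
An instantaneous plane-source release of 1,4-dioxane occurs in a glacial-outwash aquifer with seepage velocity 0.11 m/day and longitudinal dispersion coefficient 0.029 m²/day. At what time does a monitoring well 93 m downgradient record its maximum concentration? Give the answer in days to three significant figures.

For the 1D instantaneous-source solution, setting ∂C/∂t = 0 at fixed x gives v²t² + 2Dt − x² = 0, so t = (√(D² + v²x²) − D)/v².
√(D² + v²x²) = √(0.029² + 0.11² × 93²) = 10.23; v² = 0.0121.
t = (10.23 − 0.029)/0.0121 = 843 days (vs. the pure-advection estimate x/v = 845 d).

843 days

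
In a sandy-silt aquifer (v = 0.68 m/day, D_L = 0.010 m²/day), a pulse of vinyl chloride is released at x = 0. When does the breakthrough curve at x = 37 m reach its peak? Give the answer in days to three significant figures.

54.4 days

For the 1D instantaneous-source solution, setting ∂C/∂t = 0 at fixed x gives v²t² + 2Dt − x² = 0, so t = (√(D² + v²x²) − D)/v².
√(D² + v²x²) = √(0.010² + 0.68² × 37²) = 25.16; v² = 0.4624.
t = (25.16 − 0.010)/0.4624 = 54.4 days (vs. the pure-advection estimate x/v = 54.4 d).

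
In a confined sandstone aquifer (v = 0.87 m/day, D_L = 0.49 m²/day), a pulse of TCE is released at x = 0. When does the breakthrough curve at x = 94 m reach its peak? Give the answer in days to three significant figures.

For the 1D instantaneous-source solution, setting ∂C/∂t = 0 at fixed x gives v²t² + 2Dt − x² = 0, so t = (√(D² + v²x²) − D)/v².
√(D² + v²x²) = √(0.49² + 0.87² × 94²) = 81.78; v² = 0.7569.
t = (81.78 − 0.49)/0.7569 = 107 days (vs. the pure-advection estimate x/v = 108 d).

107 days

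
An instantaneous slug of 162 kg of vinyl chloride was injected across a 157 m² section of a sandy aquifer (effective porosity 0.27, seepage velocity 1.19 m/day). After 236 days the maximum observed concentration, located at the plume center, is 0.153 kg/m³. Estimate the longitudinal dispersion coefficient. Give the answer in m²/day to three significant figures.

At the plume center C_max = M/(n_e·A·√(4πDt)), so D = M²/(4πt·(n_e·A·C_max)²).
n_e·A·C_max = 0.27 × 157 × 0.153 = 6.486 kg/m.
D = 162²/(4π × 236 × 6.486²) = 0.210 m²/day.

0.210 m²/day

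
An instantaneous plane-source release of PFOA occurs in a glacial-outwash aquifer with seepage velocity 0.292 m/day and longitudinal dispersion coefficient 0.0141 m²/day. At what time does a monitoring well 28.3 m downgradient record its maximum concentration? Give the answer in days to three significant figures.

96.8 days

For the 1D instantaneous-source solution, setting ∂C/∂t = 0 at fixed x gives v²t² + 2Dt − x² = 0, so t = (√(D² + v²x²) − D)/v².
√(D² + v²x²) = √(0.0141² + 0.292² × 28.3²) = 8.264; v² = 0.085264.
t = (8.264 − 0.0141)/0.085264 = 96.8 days (vs. the pure-advection estimate x/v = 96.9 d).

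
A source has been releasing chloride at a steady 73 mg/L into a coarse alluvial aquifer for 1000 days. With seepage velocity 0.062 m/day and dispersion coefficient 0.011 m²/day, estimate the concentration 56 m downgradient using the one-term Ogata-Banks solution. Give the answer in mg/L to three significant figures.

65.7 mg/L

For a continuous step input, C/C₀ ≈ ½·erfc((x−vt)/(2√(Dt))).
vt = 0.062 × 1000 = 62 m and 2√(Dt) = 2√(0.011 × 1000) = 6.633 m.
Argument (x−vt)/(2√(Dt)) = (56 − 62)/6.633 = -0.9046; ½·erfc(-0.9046) = 0.8996.
C = 73 × 0.8996 = 65.7 mg/L.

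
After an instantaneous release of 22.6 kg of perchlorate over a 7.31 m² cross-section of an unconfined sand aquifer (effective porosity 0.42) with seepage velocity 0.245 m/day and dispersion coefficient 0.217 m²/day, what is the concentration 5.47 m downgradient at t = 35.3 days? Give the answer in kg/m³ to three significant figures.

0.540 kg/m³

For an instantaneous plane source, C(x,t) = M/(n_e·A·√(4πDt)) · exp(−(x−vt)²/(4Dt)), with n_e·A the pore (flow) area.
Plume center vt = 0.245 × 35.3 = 8.6485 m, so the well at 5.47 m is 3.1785 m upgradient of the peak.
√(4πDt) = 9.811 m, giving peak height M/(n_e·A·√(4πDt)) = 22.6/(0.42 × 7.31 × 9.811) = 0.7503 kg/m³.
(x−vt)²/(4Dt) = (-3.1785)²/(4 × 0.217 × 35.3) = 0.3297; exp(−0.3297) = 0.7191.
C = 0.7503 × 0.7191 = 0.540 kg/m³.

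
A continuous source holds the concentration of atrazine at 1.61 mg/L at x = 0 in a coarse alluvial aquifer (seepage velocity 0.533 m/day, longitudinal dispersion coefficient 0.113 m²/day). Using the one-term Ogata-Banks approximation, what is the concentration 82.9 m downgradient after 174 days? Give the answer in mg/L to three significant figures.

For a continuous step input, C/C₀ ≈ ½·erfc((x−vt)/(2√(Dt))).
vt = 0.533 × 174 = 92.742 m and 2√(Dt) = 2√(0.113 × 174) = 8.868 m.
Argument (x−vt)/(2√(Dt)) = (82.9 − 92.742)/8.868 = -1.110; ½·erfc(-1.110) = 0.9418.
C = 1.61 × 0.9418 = 1.52 mg/L.

1.52 mg/L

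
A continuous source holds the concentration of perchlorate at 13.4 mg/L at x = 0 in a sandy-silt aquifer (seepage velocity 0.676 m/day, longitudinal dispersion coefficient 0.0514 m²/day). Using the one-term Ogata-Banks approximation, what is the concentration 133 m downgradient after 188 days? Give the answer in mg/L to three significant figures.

1.20 mg/L

For a continuous step input, C/C₀ ≈ ½·erfc((x−vt)/(2√(Dt))).
vt = 0.676 × 188 = 127.088 m and 2√(Dt) = 2√(0.0514 × 188) = 6.217 m.
Argument (x−vt)/(2√(Dt)) = (133 − 127.088)/6.217 = 0.9509; ½·erfc(0.9509) = 0.08935.
C = 13.4 × 0.08935 = 1.20 mg/L.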